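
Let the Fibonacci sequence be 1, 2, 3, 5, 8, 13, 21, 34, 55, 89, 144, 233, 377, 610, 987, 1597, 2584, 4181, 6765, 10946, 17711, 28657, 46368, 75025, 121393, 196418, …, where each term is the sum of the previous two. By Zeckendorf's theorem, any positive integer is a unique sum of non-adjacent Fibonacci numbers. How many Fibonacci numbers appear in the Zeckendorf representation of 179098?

Repeatedly subtract the largest Fibonacci number that fits:
take 121393 (≤ 179098); 179098 − 121393 = 57705
take 46368 (≤ 57705); 57705 − 46368 = 11337
take 10946 (≤ 11337); 11337 − 10946 = 391
take 377 (≤ 391); 391 − 377 = 14
take 13 (≤ 14); 14 − 13 = 1
take 1 (≤ 1); 1 − 1 = 0
179098 = 121393 + 46368 + 10946 + 377 + 13 + 1, which has 6 terms.

6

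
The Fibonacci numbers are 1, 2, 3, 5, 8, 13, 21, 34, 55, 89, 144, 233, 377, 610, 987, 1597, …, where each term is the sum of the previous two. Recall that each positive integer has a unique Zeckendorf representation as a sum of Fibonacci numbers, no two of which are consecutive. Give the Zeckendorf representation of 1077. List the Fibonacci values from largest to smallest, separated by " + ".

987 + 89 + 1

Greedily peel off the largest Fibonacci term at each step:
subtract 987 from 1077: 90 remains
subtract 89 from 90: 1 remains
subtract 1 from 1: 0 remains
So 1077 = 987 + 89 + 1, with no two terms consecutive in the sequence.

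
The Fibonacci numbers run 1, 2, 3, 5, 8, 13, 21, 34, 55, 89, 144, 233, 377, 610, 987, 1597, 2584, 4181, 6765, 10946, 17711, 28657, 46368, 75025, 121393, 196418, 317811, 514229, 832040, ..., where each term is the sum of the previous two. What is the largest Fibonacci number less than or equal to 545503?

514229 ≤ 545503 < 832040, so the largest Fibonacci number not exceeding 545503 is 514229.

514229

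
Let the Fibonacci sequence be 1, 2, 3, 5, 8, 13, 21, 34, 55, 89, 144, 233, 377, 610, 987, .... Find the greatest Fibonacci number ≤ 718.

610

610 ≤ 718 < 987, so the largest Fibonacci number not exceeding 718 is 610.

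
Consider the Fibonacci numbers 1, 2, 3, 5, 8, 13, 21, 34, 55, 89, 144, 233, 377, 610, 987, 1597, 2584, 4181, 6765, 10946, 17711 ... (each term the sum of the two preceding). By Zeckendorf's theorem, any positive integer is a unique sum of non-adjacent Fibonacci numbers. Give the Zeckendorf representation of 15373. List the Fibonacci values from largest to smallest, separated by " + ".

Repeatedly subtract the largest Fibonacci number that fits:
10946 ≤ 15373 < 17711, so take 10946; remainder 4427
4181 ≤ 4427 < 6765, so take 4181; remainder 246
233 ≤ 246 < 377, so take 233; remainder 13
13 ≤ 13 < 21, so take 13; remainder 0
So 15373 = 10946 + 4181 + 233 + 13, with no two terms consecutive in the sequence.

10946 + 4181 + 233 + 13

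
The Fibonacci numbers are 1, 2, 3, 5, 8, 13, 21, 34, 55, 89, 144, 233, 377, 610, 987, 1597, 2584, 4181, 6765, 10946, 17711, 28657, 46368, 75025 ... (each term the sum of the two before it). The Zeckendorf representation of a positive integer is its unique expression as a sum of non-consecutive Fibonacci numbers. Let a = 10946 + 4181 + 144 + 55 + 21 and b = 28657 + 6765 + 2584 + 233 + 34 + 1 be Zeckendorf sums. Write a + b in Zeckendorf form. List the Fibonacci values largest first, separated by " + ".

The two numbers are 15347 and 38274, so their sum is 53621.
53621 − 46368 = 7253
7253 − 6765 = 488
488 − 377 = 111
111 − 89 = 22
22 − 21 = 1
1 − 1 = 0

46368 + 6765 + 377 + 89 + 21 + 1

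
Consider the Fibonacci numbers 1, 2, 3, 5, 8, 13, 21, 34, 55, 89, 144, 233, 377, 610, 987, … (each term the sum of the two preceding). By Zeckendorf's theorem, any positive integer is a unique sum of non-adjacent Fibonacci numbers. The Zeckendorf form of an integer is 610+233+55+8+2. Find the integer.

908

610+233+55+8+2 = 908.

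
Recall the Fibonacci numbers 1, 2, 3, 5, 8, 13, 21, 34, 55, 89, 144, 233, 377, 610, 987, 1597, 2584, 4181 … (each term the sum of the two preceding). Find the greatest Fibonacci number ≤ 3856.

2584

2584 ≤ 3856 < 4181, so the largest Fibonacci number not exceeding 3856 is 2584.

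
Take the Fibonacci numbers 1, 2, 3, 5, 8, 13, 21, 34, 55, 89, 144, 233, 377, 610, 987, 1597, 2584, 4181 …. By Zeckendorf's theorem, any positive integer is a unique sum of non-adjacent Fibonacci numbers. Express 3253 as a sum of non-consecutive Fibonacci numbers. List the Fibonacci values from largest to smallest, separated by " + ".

Greedy algorithm:
subtract 2584 from 3253: 669 remains
subtract 610 from 669: 59 remains
subtract 55 from 59: 4 remains
subtract 3 from 4: 1 remains
subtract 1 from 1: 0 remains
So 3253 = 2584 + 610 + 55 + 3 + 1, with no two terms consecutive in the sequence.

2584 + 610 + 55 + 3 + 1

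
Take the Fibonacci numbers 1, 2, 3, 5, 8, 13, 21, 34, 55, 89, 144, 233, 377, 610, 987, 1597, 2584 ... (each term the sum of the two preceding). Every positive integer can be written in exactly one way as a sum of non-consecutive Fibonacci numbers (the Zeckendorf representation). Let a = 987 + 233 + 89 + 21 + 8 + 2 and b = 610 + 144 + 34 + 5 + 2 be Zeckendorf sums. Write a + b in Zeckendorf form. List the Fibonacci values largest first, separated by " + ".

1597 + 377 + 144 + 13 + 3 + 1

The two numbers are 1340 and 795, so their sum is 2135.
Greedily peel off the largest Fibonacci term at each step:
2135 − 1597 = 538
538 − 377 = 161
161 − 144 = 17
17 − 13 = 4
4 − 3 = 1
1 − 1 = 0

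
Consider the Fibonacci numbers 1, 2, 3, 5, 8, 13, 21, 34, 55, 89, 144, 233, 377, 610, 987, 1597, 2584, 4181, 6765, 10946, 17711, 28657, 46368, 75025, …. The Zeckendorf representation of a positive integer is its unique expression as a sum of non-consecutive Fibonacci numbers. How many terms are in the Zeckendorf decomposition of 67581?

9

subtract 46368 from 67581: 21213 remains
subtract 17711 from 21213: 3502 remains
subtract 2584 from 3502: 918 remains
subtract 610 from 918: 308 remains
subtract 233 from 308: 75 remains
subtract 55 from 75: 20 remains
subtract 13 from 20: 7 remains
subtract 5 from 7: 2 remains
subtract 2 from 2: 0 remains
67581 = 46368 + 17711 + 2584 + 610 + 233 + 55 + 13 + 5 + 2, which has 9 terms.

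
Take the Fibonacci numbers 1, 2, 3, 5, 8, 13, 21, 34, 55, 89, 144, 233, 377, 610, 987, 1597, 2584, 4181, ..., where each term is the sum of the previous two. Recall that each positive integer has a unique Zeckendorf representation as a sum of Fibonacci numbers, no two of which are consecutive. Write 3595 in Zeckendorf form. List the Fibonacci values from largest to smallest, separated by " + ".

2584 + 987 + 21 + 3

take 2584 (≤ 3595); 3595 − 2584 = 1011
take 987 (≤ 1011); 1011 − 987 = 24
take 21 (≤ 24); 24 − 21 = 3
take 3 (≤ 3); 3 − 3 = 0
So 3595 = 2584 + 987 + 21 + 3, with no two terms consecutive in the sequence.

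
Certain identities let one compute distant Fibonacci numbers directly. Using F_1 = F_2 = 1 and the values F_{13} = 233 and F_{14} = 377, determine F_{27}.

By F_{2k+1} = F_k² + F_{k+1}²: F_{27} = 233² + 377² = 54289 + 142129 = 196418.

196418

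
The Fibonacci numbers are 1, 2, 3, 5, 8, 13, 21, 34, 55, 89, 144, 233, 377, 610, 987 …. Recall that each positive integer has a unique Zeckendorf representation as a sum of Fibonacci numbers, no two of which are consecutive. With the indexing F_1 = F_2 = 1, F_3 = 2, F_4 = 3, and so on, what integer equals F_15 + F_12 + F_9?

F_15 + F_12 + F_9 = 610 + 144 + 34 = 788.

788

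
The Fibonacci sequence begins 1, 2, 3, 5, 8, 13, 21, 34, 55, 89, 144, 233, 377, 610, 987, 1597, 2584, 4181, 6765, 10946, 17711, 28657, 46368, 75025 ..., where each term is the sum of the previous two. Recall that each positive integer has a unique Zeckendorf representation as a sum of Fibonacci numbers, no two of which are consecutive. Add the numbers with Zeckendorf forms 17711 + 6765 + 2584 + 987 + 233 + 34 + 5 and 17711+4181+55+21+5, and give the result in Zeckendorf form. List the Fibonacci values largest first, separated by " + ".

46368 + 2584 + 987 + 233 + 89 + 21 + 8 + 2

The two numbers are 28319 and 21973, so their sum is 50292.
Greedily peel off the largest Fibonacci term at each step:
subtract 46368 from 50292: 3924 remains
subtract 2584 from 3924: 1340 remains
subtract 987 from 1340: 353 remains
subtract 233 from 353: 120 remains
subtract 89 from 120: 31 remains
subtract 21 from 31: 10 remains
subtract 8 from 10: 2 remains
subtract 2 from 2: 0 remains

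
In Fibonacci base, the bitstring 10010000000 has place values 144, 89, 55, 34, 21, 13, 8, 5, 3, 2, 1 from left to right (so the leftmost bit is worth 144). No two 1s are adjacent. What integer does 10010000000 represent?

178

Summing the place values of the 1 bits: 144 + 34 = 178.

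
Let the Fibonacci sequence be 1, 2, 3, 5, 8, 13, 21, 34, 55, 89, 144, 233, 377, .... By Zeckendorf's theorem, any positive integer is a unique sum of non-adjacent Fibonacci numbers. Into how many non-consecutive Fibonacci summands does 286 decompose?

5

Greedily peel off the largest Fibonacci term at each step:
largest Fibonacci ≤ 286 is 233; 286 − 233 = 53
largest Fibonacci ≤ 53 is 34; 53 − 34 = 19
largest Fibonacci ≤ 19 is 13; 19 − 13 = 6
largest Fibonacci ≤ 6 is 5; 6 − 5 = 1
largest Fibonacci ≤ 1 is 1; 1 − 1 = 0
286 = 233 + 34 + 13 + 5 + 1, which has 5 terms.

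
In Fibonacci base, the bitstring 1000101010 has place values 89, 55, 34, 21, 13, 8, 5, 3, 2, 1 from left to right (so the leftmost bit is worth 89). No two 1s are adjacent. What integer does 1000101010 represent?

Summing the place values of the 1 bits: 89 + 13 + 5 + 2 = 109.

109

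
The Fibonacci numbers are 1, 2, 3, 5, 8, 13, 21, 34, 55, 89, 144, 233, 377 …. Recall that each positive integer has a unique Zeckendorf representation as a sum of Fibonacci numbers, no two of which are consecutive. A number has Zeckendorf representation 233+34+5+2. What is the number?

274

233+34+5+2 = 274.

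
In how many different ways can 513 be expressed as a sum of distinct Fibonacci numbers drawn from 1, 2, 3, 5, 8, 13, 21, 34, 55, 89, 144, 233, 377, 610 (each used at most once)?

Starting from the Zeckendorf form and repeatedly splitting a term F_k into F_{k−1} + F_{k−2} (when neither is already used) reaches every representation.
513 = 377+89+34+13 = 377+89+34+8+5 = 233+144+89+34+13 = … (11 more), for 14 in all.

14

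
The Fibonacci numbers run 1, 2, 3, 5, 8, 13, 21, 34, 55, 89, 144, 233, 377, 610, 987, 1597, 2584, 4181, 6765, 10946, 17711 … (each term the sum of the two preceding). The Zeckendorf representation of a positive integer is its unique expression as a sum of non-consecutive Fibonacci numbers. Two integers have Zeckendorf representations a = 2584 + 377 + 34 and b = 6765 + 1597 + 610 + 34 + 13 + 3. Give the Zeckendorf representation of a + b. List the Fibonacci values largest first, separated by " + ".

10946 + 987 + 55 + 21 + 8

The two numbers are 2995 and 9022, so their sum is 12017.
Repeatedly subtract the largest Fibonacci number that fits:
10946 ≤ 12017 < 17711, so take 10946; remainder 1071
987 ≤ 1071 < 1597, so take 987; remainder 84
55 ≤ 84 < 89, so take 55; remainder 29
21 ≤ 29 < 34, so take 21; remainder 8
8 ≤ 8 < 13, so take 8; remainder 0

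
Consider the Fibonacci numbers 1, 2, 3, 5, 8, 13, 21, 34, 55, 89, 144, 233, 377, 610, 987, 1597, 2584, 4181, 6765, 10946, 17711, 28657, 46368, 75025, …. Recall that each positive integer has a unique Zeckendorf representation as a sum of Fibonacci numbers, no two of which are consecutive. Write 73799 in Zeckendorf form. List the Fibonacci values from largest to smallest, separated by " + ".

largest Fibonacci ≤ 73799 is 46368; 73799 − 46368 = 27431
largest Fibonacci ≤ 27431 is 17711; 27431 − 17711 = 9720
largest Fibonacci ≤ 9720 is 6765; 9720 − 6765 = 2955
largest Fibonacci ≤ 2955 is 2584; 2955 − 2584 = 371
largest Fibonacci ≤ 371 is 233; 371 − 233 = 138
largest Fibonacci ≤ 138 is 89; 138 − 89 = 49
largest Fibonacci ≤ 49 is 34; 49 − 34 = 15
largest Fibonacci ≤ 15 is 13; 15 − 13 = 2
largest Fibonacci ≤ 2 is 2; 2 − 2 = 0
So 73799 = 46368 + 17711 + 6765 + 2584 + 233 + 89 + 34 + 13 + 2, with no two terms consecutive in the sequence.

46368 + 17711 + 6765 + 2584 + 233 + 89 + 34 + 13 + 2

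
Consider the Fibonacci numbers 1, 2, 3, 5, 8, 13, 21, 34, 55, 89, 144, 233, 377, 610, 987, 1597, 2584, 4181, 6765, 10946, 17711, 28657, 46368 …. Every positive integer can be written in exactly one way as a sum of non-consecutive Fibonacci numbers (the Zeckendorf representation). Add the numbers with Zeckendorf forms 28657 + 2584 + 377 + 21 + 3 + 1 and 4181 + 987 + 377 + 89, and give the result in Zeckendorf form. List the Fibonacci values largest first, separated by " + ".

28657 + 6765 + 1597 + 233 + 21 + 3 + 1

The two numbers are 31643 and 5634, so their sum is 37277.
37277: greatest Fibonacci not exceeding it is 28657, leaving 8620
8620: greatest Fibonacci not exceeding it is 6765, leaving 1855
1855: greatest Fibonacci not exceeding it is 1597, leaving 258
258: greatest Fibonacci not exceeding it is 233, leaving 25
25: greatest Fibonacci not exceeding it is 21, leaving 4
4: greatest Fibonacci not exceeding it is 3, leaving 1
1: greatest Fibonacci not exceeding it is 1, leaving 0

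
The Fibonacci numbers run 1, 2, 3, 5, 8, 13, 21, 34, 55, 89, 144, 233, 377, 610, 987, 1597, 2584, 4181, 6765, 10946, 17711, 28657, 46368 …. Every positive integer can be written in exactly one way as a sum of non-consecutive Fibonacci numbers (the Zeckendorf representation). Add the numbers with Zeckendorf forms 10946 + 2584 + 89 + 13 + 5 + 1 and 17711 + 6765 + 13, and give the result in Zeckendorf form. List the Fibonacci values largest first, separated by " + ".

28657 + 6765 + 2584 + 89 + 21 + 8 + 3

The two numbers are 13638 and 24489, so their sum is 38127.
largest Fibonacci ≤ 38127 is 28657; 38127 − 28657 = 9470
largest Fibonacci ≤ 9470 is 6765; 9470 − 6765 = 2705
largest Fibonacci ≤ 2705 is 2584; 2705 − 2584 = 121
largest Fibonacci ≤ 121 is 89; 121 − 89 = 32
largest Fibonacci ≤ 32 is 21; 32 − 21 = 11
largest Fibonacci ≤ 11 is 8; 11 − 8 = 3
largest Fibonacci ≤ 3 is 3; 3 − 3 = 0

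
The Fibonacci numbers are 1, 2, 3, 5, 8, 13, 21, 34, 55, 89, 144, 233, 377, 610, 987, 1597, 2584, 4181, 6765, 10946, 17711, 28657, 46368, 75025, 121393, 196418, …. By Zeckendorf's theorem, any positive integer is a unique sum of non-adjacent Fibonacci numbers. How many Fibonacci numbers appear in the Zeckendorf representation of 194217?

8

Greedily peel off the largest Fibonacci term at each step:
take 121393 (≤ 194217); 194217 − 121393 = 72824
take 46368 (≤ 72824); 72824 − 46368 = 26456
take 17711 (≤ 26456); 26456 − 17711 = 8745
take 6765 (≤ 8745); 8745 − 6765 = 1980
take 1597 (≤ 1980); 1980 − 1597 = 383
take 377 (≤ 383); 383 − 377 = 6
take 5 (≤ 6); 6 − 5 = 1
take 1 (≤ 1); 1 − 1 = 0
194217 = 121393 + 46368 + 17711 + 6765 + 1597 + 377 + 5 + 1, which has 8 terms.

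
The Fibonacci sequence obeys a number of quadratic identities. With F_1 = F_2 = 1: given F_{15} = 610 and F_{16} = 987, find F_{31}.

By F_{2k+1} = F_k² + F_{k+1}²: F_{31} = 610² + 987² = 372100 + 974169 = 1346269.

1346269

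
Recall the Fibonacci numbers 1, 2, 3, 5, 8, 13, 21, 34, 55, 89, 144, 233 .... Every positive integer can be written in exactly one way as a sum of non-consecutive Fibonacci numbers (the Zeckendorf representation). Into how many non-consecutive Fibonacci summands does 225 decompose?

4

subtract 144 from 225: 81 remains
subtract 55 from 81: 26 remains
subtract 21 from 26: 5 remains
subtract 5 from 5: 0 remains
225 = 144 + 55 + 21 + 5, which has 4 terms.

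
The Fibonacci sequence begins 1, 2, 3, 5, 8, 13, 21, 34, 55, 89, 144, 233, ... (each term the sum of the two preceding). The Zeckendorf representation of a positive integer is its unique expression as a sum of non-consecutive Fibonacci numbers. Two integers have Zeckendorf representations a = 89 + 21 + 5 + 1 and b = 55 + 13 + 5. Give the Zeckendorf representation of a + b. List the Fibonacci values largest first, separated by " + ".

144 + 34 + 8 + 3

The two numbers are 116 and 73, so their sum is 189.
largest Fibonacci ≤ 189 is 144; 189 − 144 = 45
largest Fibonacci ≤ 45 is 34; 45 − 34 = 11
largest Fibonacci ≤ 11 is 8; 11 − 8 = 3
largest Fibonacci ≤ 3 is 3; 3 − 3 = 0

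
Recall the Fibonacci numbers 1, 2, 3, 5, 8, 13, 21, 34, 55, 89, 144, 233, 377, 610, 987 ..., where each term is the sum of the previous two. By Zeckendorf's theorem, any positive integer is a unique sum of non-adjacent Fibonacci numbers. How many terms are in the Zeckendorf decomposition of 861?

4

Repeatedly subtract the largest Fibonacci number that fits:
take 610 (≤ 861); 861 − 610 = 251
take 233 (≤ 251); 251 − 233 = 18
take 13 (≤ 18); 18 − 13 = 5
take 5 (≤ 5); 5 − 5 = 0
861 = 610 + 233 + 13 + 5, which has 4 terms.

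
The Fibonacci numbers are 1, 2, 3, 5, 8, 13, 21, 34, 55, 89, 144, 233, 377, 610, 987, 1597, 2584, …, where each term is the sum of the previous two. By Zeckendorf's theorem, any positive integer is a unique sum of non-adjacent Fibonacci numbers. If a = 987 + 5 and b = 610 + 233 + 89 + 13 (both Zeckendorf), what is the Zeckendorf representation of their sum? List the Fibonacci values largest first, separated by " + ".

1597 + 233 + 89 + 13 + 5

The two numbers are 992 and 945, so their sum is 1937.
largest Fibonacci ≤ 1937 is 1597; 1937 − 1597 = 340
largest Fibonacci ≤ 340 is 233; 340 − 233 = 107
largest Fibonacci ≤ 107 is 89; 107 − 89 = 18
largest Fibonacci ≤ 18 is 13; 18 − 13 = 5
largest Fibonacci ≤ 5 is 5; 5 − 5 = 0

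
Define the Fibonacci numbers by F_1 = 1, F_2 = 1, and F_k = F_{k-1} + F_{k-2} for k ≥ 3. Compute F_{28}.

317811

Iterating the recurrence up to F_{24} = 46368 and F_{23} = 28657:
F_{25} = F_{24} + F_{23} = 46368 + 28657 = 75025
F_{26} = F_{25} + F_{24} = 75025 + 46368 = 121393
F_{27} = F_{26} + F_{25} = 121393 + 75025 = 196418
F_{28} = F_{27} + F_{26} = 196418 + 121393 = 317811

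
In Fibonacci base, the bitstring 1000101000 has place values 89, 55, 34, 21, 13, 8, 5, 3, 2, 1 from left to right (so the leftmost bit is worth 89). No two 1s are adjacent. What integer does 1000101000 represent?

107

Summing the place values of the 1 bits: 89 + 13 + 5 = 107.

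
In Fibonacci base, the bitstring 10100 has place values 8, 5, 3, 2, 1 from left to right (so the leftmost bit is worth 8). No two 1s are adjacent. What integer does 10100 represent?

11

Summing the place values of the 1 bits: 8 + 3 = 11.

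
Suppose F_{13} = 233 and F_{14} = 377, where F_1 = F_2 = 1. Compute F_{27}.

196418

By F_{2k+1} = F_k² + F_{k+1}²: F_{27} = 233² + 377² = 54289 + 142129 = 196418.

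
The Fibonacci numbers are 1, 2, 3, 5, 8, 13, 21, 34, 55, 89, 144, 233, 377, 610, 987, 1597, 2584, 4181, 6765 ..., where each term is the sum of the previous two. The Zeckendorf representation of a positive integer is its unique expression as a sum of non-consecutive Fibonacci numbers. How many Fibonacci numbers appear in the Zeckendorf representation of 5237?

5

subtract 4181 from 5237: 1056 remains
subtract 987 from 1056: 69 remains
subtract 55 from 69: 14 remains
subtract 13 from 14: 1 remains
subtract 1 from 1: 0 remains
5237 = 4181 + 987 + 55 + 13 + 1, which has 5 terms.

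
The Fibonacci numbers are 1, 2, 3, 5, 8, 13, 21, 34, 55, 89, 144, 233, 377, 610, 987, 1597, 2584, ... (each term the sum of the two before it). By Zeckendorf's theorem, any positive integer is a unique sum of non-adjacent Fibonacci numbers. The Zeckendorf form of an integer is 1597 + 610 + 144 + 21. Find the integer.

1597 + 610 + 144 + 21 = 2372.

2372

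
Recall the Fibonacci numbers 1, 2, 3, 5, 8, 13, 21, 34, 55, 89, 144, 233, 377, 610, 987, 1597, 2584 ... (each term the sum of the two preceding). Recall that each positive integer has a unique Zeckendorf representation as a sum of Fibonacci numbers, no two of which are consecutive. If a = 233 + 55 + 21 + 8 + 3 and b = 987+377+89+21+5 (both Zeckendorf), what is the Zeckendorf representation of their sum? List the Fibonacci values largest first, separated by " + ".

The two numbers are 320 and 1479, so their sum is 1799.
Greedy algorithm:
take 1597 (≤ 1799); 1799 − 1597 = 202
take 144 (≤ 202); 202 − 144 = 58
take 55 (≤ 58); 58 − 55 = 3
take 3 (≤ 3); 3 − 3 = 0

1597 + 144 + 55 + 3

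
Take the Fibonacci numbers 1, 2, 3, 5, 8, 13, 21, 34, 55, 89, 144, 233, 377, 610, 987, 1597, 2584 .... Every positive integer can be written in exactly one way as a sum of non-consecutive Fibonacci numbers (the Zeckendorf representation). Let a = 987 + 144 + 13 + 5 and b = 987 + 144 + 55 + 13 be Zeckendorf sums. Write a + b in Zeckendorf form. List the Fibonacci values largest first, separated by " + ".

1597 + 610 + 89 + 34 + 13 + 5

The two numbers are 1149 and 1199, so their sum is 2348.
1597 ≤ 2348 < 2584, so take 1597; remainder 751
610 ≤ 751 < 987, so take 610; remainder 141
89 ≤ 141 < 144, so take 89; remainder 52
34 ≤ 52 < 55, so take 34; remainder 18
13 ≤ 18 < 21, so take 13; remainder 5
5 ≤ 5 < 8, so take 5; remainder 0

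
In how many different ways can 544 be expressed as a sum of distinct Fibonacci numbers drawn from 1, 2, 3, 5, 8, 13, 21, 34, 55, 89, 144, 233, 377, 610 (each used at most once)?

13

Each representation comes from the Zeckendorf form by replacing some F_k with F_{k−1} + F_{k−2} where possible.
544 = 377+144+21+2 = 377+144+13+8+2 = 377+89+55+21+2 = 377+144+13+5+3+2 = … (9 more), for 13 in all.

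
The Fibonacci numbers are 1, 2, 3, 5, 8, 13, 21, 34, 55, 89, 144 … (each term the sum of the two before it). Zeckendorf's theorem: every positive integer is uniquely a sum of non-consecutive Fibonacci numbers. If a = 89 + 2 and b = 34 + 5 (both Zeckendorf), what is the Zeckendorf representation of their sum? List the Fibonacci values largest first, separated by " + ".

89 + 34 + 5 + 2

The two numbers are 91 and 39, so their sum is 130.
Greedily peel off the largest Fibonacci term at each step:
subtract 89 from 130: 41 remains
subtract 34 from 41: 7 remains
subtract 5 from 7: 2 remains
subtract 2 from 2: 0 remains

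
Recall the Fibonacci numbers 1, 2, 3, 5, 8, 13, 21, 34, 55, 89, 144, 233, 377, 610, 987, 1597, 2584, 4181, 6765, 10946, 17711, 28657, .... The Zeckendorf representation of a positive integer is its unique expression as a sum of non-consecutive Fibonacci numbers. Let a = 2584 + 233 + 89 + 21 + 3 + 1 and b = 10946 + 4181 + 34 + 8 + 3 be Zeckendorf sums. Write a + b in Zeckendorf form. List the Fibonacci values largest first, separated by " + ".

17711 + 377 + 13 + 2

The two numbers are 2931 and 15172, so their sum is 18103.
Greedily peel off the largest Fibonacci term at each step:
subtract 17711 from 18103: 392 remains
subtract 377 from 392: 15 remains
subtract 13 from 15: 2 remains
subtract 2 from 2: 0 remains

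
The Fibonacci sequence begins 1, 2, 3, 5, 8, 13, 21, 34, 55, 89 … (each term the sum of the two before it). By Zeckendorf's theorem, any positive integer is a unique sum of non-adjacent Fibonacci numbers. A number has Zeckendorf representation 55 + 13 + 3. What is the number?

55 + 13 + 3 = 71.

71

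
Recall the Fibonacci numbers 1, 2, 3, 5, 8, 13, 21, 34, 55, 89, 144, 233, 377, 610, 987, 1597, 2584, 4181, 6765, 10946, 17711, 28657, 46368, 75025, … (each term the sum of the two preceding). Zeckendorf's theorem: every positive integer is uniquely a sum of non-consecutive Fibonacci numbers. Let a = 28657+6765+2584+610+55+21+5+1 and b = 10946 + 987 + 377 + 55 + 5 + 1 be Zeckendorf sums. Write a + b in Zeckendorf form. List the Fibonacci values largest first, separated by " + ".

46368 + 4181 + 377 + 89 + 34 + 13 + 5 + 2

The two numbers are 38698 and 12371, so their sum is 51069.
Repeatedly subtract the largest Fibonacci number that fits:
largest Fibonacci ≤ 51069 is 46368; 51069 − 46368 = 4701
largest Fibonacci ≤ 4701 is 4181; 4701 − 4181 = 520
largest Fibonacci ≤ 520 is 377; 520 − 377 = 143
largest Fibonacci ≤ 143 is 89; 143 − 89 = 54
largest Fibonacci ≤ 54 is 34; 54 − 34 = 20
largest Fibonacci ≤ 20 is 13; 20 − 13 = 7
largest Fibonacci ≤ 7 is 5; 7 − 5 = 2
largest Fibonacci ≤ 2 is 2; 2 − 2 = 0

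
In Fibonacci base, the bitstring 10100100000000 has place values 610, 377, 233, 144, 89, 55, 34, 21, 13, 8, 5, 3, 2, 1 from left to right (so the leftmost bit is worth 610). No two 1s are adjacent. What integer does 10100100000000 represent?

Summing the place values of the 1 bits: 610 + 233 + 55 = 898.

898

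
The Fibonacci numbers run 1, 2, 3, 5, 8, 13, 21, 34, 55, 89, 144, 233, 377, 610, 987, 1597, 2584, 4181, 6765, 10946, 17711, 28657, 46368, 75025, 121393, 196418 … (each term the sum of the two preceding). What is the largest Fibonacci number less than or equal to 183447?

121393

121393 ≤ 183447 < 196418, so the largest Fibonacci number not exceeding 183447 is 121393.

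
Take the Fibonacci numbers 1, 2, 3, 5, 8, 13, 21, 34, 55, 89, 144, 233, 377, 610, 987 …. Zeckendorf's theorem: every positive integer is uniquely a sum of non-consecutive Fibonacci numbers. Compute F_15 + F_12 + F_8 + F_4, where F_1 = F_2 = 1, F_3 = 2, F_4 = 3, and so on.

778

F_15 + F_12 + F_8 + F_4 = 610 + 144 + 21 + 3 = 778.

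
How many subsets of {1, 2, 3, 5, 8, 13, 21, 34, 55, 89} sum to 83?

3

83 = 55+21+5+2 = 55+13+8+5+2 = 34+21+13+8+5+2 — 3 representations.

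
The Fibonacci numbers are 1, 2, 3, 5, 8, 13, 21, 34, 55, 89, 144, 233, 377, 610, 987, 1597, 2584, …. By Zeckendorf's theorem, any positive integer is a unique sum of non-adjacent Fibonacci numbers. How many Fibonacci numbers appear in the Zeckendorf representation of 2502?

6

Greedily peel off the largest Fibonacci term at each step:
2502 − 1597 = 905
905 − 610 = 295
295 − 233 = 62
62 − 55 = 7
7 − 5 = 2
2 − 2 = 0
2502 = 1597 + 610 + 233 + 55 + 5 + 2, which has 6 terms.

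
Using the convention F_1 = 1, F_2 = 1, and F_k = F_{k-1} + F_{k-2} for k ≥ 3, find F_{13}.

233

Iterating the recurrence up to F_{5} = 5 and F_{4} = 3:
F_{6} = F_{5} + F_{4} = 5 + 3 = 8
F_{7} = F_{6} + F_{5} = 8 + 5 = 13
F_{8} = F_{7} + F_{6} = 13 + 8 = 21
F_{9} = F_{8} + F_{7} = 21 + 13 = 34
F_{10} = F_{9} + F_{8} = 34 + 21 = 55
F_{11} = F_{10} + F_{9} = 55 + 34 = 89
F_{12} = F_{11} + F_{10} = 89 + 55 = 144
F_{13} = F_{12} + F_{11} = 144 + 89 = 233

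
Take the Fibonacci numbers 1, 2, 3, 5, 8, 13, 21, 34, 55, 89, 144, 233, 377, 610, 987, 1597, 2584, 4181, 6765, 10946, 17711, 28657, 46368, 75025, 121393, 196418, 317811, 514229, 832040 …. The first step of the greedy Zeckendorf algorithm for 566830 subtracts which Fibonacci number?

514229

514229 ≤ 566830 < 832040, so the largest Fibonacci number not exceeding 566830 is 514229.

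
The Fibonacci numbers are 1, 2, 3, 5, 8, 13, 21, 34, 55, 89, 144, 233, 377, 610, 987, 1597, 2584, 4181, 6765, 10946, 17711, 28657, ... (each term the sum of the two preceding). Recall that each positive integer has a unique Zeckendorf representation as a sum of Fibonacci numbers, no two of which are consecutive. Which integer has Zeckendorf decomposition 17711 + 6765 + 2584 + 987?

28047

17711 + 6765 + 2584 + 987 = 28047.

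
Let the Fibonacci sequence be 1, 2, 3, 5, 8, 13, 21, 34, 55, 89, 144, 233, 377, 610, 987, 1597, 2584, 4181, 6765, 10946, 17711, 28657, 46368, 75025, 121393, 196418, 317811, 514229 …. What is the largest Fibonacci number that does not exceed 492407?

317811

317811 ≤ 492407 < 514229, so the largest Fibonacci number not exceeding 492407 is 317811.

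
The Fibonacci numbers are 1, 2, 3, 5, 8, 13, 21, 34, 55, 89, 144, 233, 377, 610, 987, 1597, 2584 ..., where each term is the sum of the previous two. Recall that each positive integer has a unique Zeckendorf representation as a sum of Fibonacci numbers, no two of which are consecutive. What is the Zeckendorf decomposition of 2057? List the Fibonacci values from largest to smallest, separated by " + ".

subtract 1597 from 2057: 460 remains
subtract 377 from 460: 83 remains
subtract 55 from 83: 28 remains
subtract 21 from 28: 7 remains
subtract 5 from 7: 2 remains
subtract 2 from 2: 0 remains
So 2057 = 1597 + 377 + 55 + 21 + 5 + 2, with no two terms consecutive in the sequence.

1597 + 377 + 55 + 21 + 5 + 2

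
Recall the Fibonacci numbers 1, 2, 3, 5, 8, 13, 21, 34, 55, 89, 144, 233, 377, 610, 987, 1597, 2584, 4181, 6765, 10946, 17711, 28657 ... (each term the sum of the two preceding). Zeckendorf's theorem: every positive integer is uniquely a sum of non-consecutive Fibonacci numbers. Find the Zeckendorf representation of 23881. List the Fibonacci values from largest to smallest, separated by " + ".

17711 + 4181 + 1597 + 377 + 13 + 2

subtract 17711 from 23881: 6170 remains
subtract 4181 from 6170: 1989 remains
subtract 1597 from 1989: 392 remains
subtract 377 from 392: 15 remains
subtract 13 from 15: 2 remains
subtract 2 from 2: 0 remains
So 23881 = 17711 + 4181 + 1597 + 377 + 13 + 2, with no two terms consecutive in the sequence.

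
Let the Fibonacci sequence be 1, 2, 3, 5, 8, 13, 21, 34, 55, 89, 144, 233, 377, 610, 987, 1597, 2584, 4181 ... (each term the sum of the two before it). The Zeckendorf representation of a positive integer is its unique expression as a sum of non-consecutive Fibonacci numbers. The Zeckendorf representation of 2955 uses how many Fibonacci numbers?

6

2955 − 2584 = 371
371 − 233 = 138
138 − 89 = 49
49 − 34 = 15
15 − 13 = 2
2 − 2 = 0
2955 = 2584 + 233 + 89 + 34 + 13 + 2, which has 6 terms.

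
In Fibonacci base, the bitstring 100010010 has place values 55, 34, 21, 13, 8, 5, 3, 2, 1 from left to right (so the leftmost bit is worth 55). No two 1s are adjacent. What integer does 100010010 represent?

65

Summing the place values of the 1 bits: 55 + 8 + 2 = 65.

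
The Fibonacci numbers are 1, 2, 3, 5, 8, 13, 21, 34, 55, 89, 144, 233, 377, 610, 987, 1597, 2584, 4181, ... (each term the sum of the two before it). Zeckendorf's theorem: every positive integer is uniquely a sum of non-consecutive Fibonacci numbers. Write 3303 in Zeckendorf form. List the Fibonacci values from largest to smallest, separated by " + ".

2584 + 610 + 89 + 13 + 5 + 2

Greedy algorithm:
subtract 2584 from 3303: 719 remains
subtract 610 from 719: 109 remains
subtract 89 from 109: 20 remains
subtract 13 from 20: 7 remains
subtract 5 from 7: 2 remains
subtract 2 from 2: 0 remains
So 3303 = 2584 + 610 + 89 + 13 + 5 + 2, with no two terms consecutive in the sequence.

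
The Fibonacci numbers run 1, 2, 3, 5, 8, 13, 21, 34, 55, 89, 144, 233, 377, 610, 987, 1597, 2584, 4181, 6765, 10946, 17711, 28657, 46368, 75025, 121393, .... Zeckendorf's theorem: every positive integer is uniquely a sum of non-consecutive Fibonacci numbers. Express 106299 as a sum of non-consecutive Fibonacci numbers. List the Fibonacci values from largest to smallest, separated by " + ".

take 75025 (≤ 106299); 106299 − 75025 = 31274
take 28657 (≤ 31274); 31274 − 28657 = 2617
take 2584 (≤ 2617); 2617 − 2584 = 33
take 21 (≤ 33); 33 − 21 = 12
take 8 (≤ 12); 12 − 8 = 4
take 3 (≤ 4); 4 − 3 = 1
take 1 (≤ 1); 1 − 1 = 0
So 106299 = 75025 + 28657 + 2584 + 21 + 8 + 3 + 1, with no two terms consecutive in the sequence.

75025 + 28657 + 2584 + 21 + 8 + 3 + 1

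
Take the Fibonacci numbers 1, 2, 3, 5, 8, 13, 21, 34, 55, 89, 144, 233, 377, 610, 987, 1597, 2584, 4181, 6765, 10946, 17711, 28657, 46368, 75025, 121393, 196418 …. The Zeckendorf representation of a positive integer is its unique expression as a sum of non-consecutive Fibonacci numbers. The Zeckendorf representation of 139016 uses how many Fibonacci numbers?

8

121393 ≤ 139016 < 196418, so take 121393; remainder 17623
10946 ≤ 17623 < 17711, so take 10946; remainder 6677
4181 ≤ 6677 < 6765, so take 4181; remainder 2496
1597 ≤ 2496 < 2584, so take 1597; remainder 899
610 ≤ 899 < 987, so take 610; remainder 289
233 ≤ 289 < 377, so take 233; remainder 56
55 ≤ 56 < 89, so take 55; remainder 1
1 ≤ 1 < 2, so take 1; remainder 0
139016 = 121393 + 10946 + 4181 + 1597 + 610 + 233 + 55 + 1, which has 8 terms.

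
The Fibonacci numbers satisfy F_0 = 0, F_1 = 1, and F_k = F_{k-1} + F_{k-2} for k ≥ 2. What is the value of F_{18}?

Iterating the recurrence up to F_{10} = 55 and F_{9} = 34:
F_{11} = F_{10} + F_{9} = 55 + 34 = 89
F_{12} = F_{11} + F_{10} = 89 + 55 = 144
F_{13} = F_{12} + F_{11} = 144 + 89 = 233
F_{14} = F_{13} + F_{12} = 233 + 144 = 377
F_{15} = F_{14} + F_{13} = 377 + 233 = 610
F_{16} = F_{15} + F_{14} = 610 + 377 = 987
F_{17} = F_{16} + F_{15} = 987 + 610 = 1597
F_{18} = F_{17} + F_{16} = 1597 + 987 = 2584

2584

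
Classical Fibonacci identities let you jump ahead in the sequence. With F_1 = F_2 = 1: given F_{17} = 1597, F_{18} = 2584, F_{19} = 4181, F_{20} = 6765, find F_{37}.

By the addition formula F_{m+n} = F_m F_{n+1} + F_{m−1} F_n with m=18, n=19: F_{37} = 2584·6765 + 1597·4181 = 17480760 + 6677057 = 24157817.

24157817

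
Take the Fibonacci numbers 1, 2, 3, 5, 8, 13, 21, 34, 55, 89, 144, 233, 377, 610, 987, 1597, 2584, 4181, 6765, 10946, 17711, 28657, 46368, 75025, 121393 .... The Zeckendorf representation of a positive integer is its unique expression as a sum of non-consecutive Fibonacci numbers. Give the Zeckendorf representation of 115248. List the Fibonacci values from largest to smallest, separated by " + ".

Greedily peel off the largest Fibonacci term at each step:
75025 ≤ 115248 < 121393, so take 75025; remainder 40223
28657 ≤ 40223 < 46368, so take 28657; remainder 11566
10946 ≤ 11566 < 17711, so take 10946; remainder 620
610 ≤ 620 < 987, so take 610; remainder 10
8 ≤ 10 < 13, so take 8; remainder 2
2 ≤ 2 < 3, so take 2; remainder 0
So 115248 = 75025 + 28657 + 10946 + 610 + 8 + 2, with no two terms consecutive in the sequence.

75025 + 28657 + 10946 + 610 + 8 + 2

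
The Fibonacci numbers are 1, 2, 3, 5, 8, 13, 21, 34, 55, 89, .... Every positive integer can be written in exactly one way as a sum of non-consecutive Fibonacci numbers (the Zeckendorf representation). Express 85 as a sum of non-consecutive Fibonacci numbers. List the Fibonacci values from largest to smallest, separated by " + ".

55 + 21 + 8 + 1

Greedily peel off the largest Fibonacci term at each step:
85: greatest Fibonacci not exceeding it is 55, leaving 30
30: greatest Fibonacci not exceeding it is 21, leaving 9
9: greatest Fibonacci not exceeding it is 8, leaving 1
1: greatest Fibonacci not exceeding it is 1, leaving 0
So 85 = 55 + 21 + 8 + 1, with no two terms consecutive in the sequence.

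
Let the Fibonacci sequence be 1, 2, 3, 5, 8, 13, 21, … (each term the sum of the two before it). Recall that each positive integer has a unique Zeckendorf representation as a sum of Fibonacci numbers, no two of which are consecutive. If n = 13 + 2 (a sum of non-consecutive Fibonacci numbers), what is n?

13 + 2 = 15.

15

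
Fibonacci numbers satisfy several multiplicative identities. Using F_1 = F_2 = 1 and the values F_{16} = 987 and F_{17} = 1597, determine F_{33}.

By F_{2k+1} = F_k² + F_{k+1}²: F_{33} = 987² + 1597² = 974169 + 2550409 = 3524578.

3524578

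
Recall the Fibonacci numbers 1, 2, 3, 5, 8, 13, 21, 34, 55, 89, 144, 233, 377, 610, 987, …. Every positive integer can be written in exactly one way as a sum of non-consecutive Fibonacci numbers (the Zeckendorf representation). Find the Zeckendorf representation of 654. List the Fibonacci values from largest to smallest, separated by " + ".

610 + 34 + 8 + 2

Greedily peel off the largest Fibonacci term at each step:
subtract 610 from 654: 44 remains
subtract 34 from 44: 10 remains
subtract 8 from 10: 2 remains
subtract 2 from 2: 0 remains
So 654 = 610 + 34 + 8 + 2, with no two terms consecutive in the sequence.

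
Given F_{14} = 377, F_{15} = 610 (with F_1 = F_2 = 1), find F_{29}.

By the addition formula F_{m+n} = F_m F_{n+1} + F_{m−1} F_n with m=15, n=14: F_{29} = 610·610 + 377·377 = 372100 + 142129 = 514229.

514229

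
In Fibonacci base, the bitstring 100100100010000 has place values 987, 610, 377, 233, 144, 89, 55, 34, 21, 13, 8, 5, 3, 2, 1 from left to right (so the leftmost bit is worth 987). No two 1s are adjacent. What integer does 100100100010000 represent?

Summing the place values of the 1 bits: 987 + 233 + 55 + 8 = 1283.

1283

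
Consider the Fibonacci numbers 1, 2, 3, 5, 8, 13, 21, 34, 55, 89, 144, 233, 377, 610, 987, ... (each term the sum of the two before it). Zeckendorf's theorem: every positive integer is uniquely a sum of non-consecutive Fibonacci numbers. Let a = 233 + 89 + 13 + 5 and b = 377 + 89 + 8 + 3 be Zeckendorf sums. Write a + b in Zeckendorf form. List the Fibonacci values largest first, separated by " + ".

The two numbers are 340 and 477, so their sum is 817.
Repeatedly subtract the largest Fibonacci number that fits:
817 − 610 = 207
207 − 144 = 63
63 − 55 = 8
8 − 8 = 0

610 + 144 + 55 + 8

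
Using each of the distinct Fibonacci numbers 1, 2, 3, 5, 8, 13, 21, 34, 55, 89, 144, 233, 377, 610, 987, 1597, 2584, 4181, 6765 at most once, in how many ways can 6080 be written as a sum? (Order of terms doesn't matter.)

Starting from the Zeckendorf form and repeatedly splitting a term F_k into F_{k−1} + F_{k−2} (when neither is already used) reaches every representation.
6080 = 4181+1597+233+55+13+1 = 4181+1597+233+55+8+5+1 = 4181+1597+233+34+21+13+1 = 4181+1597+144+89+55+13+1 = 4181+987+610+233+55+13+1 = … (43 more), for 48 in all.

48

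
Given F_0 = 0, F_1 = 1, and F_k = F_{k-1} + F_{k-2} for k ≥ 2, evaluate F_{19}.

4181

Iterating the recurrence up to F_{14} = 377 and F_{13} = 233:
F_{15} = F_{14} + F_{13} = 377 + 233 = 610
F_{16} = F_{15} + F_{14} = 610 + 377 = 987
F_{17} = F_{16} + F_{15} = 987 + 610 = 1597
F_{18} = F_{17} + F_{16} = 1597 + 987 = 2584
F_{19} = F_{18} + F_{17} = 2584 + 1597 = 4181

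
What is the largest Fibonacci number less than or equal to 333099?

317811 ≤ 333099 < 514229, so the largest Fibonacci number not exceeding 333099 is 317811.

317811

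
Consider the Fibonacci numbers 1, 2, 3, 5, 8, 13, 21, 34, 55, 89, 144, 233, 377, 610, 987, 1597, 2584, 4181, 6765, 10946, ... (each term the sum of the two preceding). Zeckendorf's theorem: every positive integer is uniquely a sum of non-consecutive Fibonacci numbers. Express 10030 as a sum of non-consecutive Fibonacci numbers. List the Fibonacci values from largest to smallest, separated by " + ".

6765 ≤ 10030 < 10946, so take 6765; remainder 3265
2584 ≤ 3265 < 4181, so take 2584; remainder 681
610 ≤ 681 < 987, so take 610; remainder 71
55 ≤ 71 < 89, so take 55; remainder 16
13 ≤ 16 < 21, so take 13; remainder 3
3 ≤ 3 < 5, so take 3; remainder 0
So 10030 = 6765 + 2584 + 610 + 55 + 13 + 3, with no two terms consecutive in the sequence.

6765 + 2584 + 610 + 55 + 13 + 3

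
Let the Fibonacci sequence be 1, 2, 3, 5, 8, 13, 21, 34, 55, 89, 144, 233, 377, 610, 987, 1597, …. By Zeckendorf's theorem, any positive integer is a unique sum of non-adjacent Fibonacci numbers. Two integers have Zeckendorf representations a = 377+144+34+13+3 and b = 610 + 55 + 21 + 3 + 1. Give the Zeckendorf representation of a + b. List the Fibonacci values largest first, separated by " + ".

The two numbers are 571 and 690, so their sum is 1261.
largest Fibonacci ≤ 1261 is 987; 1261 − 987 = 274
largest Fibonacci ≤ 274 is 233; 274 − 233 = 41
largest Fibonacci ≤ 41 is 34; 41 − 34 = 7
largest Fibonacci ≤ 7 is 5; 7 − 5 = 2
largest Fibonacci ≤ 2 is 2; 2 − 2 = 0

987 + 233 + 34 + 5 + 2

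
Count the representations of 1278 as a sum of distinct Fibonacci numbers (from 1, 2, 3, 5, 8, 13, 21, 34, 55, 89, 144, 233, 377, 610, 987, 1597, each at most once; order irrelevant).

28

Each representation comes from the Zeckendorf form by replacing some F_k with F_{k−1} + F_{k−2} where possible.
1278 = 987+233+55+3 = 987+233+55+2+1 = 987+233+34+21+3 = 987+144+89+55+3 = … (24 more), for 28 in all.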